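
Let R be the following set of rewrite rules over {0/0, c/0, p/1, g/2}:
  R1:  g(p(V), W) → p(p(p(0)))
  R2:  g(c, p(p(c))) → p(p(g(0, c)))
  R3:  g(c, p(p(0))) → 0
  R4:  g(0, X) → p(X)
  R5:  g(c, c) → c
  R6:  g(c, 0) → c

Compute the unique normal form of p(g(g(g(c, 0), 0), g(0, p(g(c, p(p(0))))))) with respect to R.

p(0)

1. p(g(g(g(c, 0), 0), g(0, p(g(c, p(p(0)))))))  →  p(g(g(c, 0), g(0, p(g(c, p(p(0)))))))   [R6 at 1.1.1]
2. p(g(g(c, 0), g(0, p(g(c, p(p(0)))))))  →  p(g(c, g(0, p(g(c, p(p(0)))))))   [R6 at 1.1]
3. p(g(c, g(0, p(g(c, p(p(0)))))))  →  p(g(c, p(p(g(c, p(p(0)))))))   [R4 at 1.2]
4. p(g(c, p(p(g(c, p(p(0)))))))  →  p(g(c, p(p(0))))   [R3 at 1.2.1.1]
5. p(g(c, p(p(0))))  →  p(0)   [R3 at 1]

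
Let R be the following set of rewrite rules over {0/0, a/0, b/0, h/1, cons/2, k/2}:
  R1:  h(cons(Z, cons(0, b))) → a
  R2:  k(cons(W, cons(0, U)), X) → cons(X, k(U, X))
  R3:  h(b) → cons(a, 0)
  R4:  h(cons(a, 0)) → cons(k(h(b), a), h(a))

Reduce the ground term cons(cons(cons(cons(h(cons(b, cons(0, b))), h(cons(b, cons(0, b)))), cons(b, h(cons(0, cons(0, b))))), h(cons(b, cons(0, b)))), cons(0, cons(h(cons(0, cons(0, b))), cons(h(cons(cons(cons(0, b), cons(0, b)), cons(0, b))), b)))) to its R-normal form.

cons(cons(cons(cons(a, a), cons(b, a)), a), cons(0, cons(a, cons(a, b))))

1. cons(cons(cons(cons(h(cons(b, cons(0, b))), h(cons(b, cons(0, b)))), cons(b, h(cons(0, cons(0, b))))), h(cons(b, cons(0, b)))), cons(0, cons(h(cons(0, cons(0, b))), cons(h(cons(cons(cons(0, b), cons(0, b)), cons(0, b))), b))))  →  cons(cons(cons(cons(a, h(cons(b, cons(0, b)))), cons(b, h(cons(0, cons(0, b))))), h(cons(b, cons(0, b)))), cons(0, cons(h(cons(0, cons(0, b))), cons(h(cons(cons(cons(0, b), cons(0, b)), cons(0, b))), b))))   [R1 at 1.1.1.1]
2. cons(cons(cons(cons(a, h(cons(b, cons(0, b)))), cons(b, h(cons(0, cons(0, b))))), h(cons(b, cons(0, b)))), cons(0, cons(h(cons(0, cons(0, b))), cons(h(cons(cons(cons(0, b), cons(0, b)), cons(0, b))), b))))  →  cons(cons(cons(cons(a, a), cons(b, h(cons(0, cons(0, b))))), h(cons(b, cons(0, b)))), cons(0, cons(h(cons(0, cons(0, b))), cons(h(cons(cons(cons(0, b), cons(0, b)), cons(0, b))), b))))   [R1 at 1.1.1.2]
3. cons(cons(cons(cons(a, a), cons(b, h(cons(0, cons(0, b))))), h(cons(b, cons(0, b)))), cons(0, cons(h(cons(0, cons(0, b))), cons(h(cons(cons(cons(0, b), cons(0, b)), cons(0, b))), b))))  →  cons(cons(cons(cons(a, a), cons(b, a)), h(cons(b, cons(0, b)))), cons(0, cons(h(cons(0, cons(0, b))), cons(h(cons(cons(cons(0, b), cons(0, b)), cons(0, b))), b))))   [R1 at 1.1.2.2]
4. cons(cons(cons(cons(a, a), cons(b, a)), h(cons(b, cons(0, b)))), cons(0, cons(h(cons(0, cons(0, b))), cons(h(cons(cons(cons(0, b), cons(0, b)), cons(0, b))), b))))  →  cons(cons(cons(cons(a, a), cons(b, a)), a), cons(0, cons(h(cons(0, cons(0, b))), cons(h(cons(cons(cons(0, b), cons(0, b)), cons(0, b))), b))))   [R1 at 1.2]
5. cons(cons(cons(cons(a, a), cons(b, a)), a), cons(0, cons(h(cons(0, cons(0, b))), cons(h(cons(cons(cons(0, b), cons(0, b)), cons(0, b))), b))))  →  cons(cons(cons(cons(a, a), cons(b, a)), a), cons(0, cons(a, cons(h(cons(cons(cons(0, b), cons(0, b)), cons(0, b))), b))))   [R1 at 2.2.1]
6. cons(cons(cons(cons(a, a), cons(b, a)), a), cons(0, cons(a, cons(h(cons(cons(cons(0, b), cons(0, b)), cons(0, b))), b))))  →  cons(cons(cons(cons(a, a), cons(b, a)), a), cons(0, cons(a, cons(a, b))))   [R1 at 2.2.2.1]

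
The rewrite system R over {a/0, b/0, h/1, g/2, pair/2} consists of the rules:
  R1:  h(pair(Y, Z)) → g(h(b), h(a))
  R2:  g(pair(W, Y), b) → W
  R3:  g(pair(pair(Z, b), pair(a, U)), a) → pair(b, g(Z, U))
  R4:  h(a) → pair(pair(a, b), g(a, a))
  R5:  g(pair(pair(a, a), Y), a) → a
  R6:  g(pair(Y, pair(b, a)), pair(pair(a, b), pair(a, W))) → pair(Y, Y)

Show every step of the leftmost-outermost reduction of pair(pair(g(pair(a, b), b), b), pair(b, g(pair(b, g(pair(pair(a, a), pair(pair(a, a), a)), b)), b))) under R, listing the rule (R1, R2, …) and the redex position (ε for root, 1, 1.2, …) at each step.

pair(pair(a, b), pair(b, b))

1. pair(pair(g(pair(a, b), b), b), pair(b, g(pair(b, g(pair(pair(a, a), pair(pair(a, a), a)), b)), b)))  →  pair(pair(a, b), pair(b, g(pair(b, g(pair(pair(a, a), pair(pair(a, a), a)), b)), b)))   [R2 at 1.1]
2. pair(pair(a, b), pair(b, g(pair(b, g(pair(pair(a, a), pair(pair(a, a), a)), b)), b)))  →  pair(pair(a, b), pair(b, b))   [R2 at 2.2]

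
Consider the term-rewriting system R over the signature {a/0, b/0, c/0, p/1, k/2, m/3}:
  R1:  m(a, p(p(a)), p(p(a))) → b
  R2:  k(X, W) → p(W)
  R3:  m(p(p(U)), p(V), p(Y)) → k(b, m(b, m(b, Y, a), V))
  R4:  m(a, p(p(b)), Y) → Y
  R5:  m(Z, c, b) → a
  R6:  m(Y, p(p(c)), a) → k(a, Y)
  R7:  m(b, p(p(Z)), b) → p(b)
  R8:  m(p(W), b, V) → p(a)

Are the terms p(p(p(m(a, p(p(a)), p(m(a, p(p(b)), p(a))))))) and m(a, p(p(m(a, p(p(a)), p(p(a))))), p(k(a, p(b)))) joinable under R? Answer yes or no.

Reduce t₁ = p(p(p(m(a, p(p(a)), p(m(a, p(p(b)), p(a))))))):
1. p(p(p(m(a, p(p(a)), p(m(a, p(p(b)), p(a)))))))  →  p(p(p(m(a, p(p(a)), p(p(a))))))   [R4 at 1.1.1.3.1]
2. p(p(p(m(a, p(p(a)), p(p(a))))))  →  p(p(p(b)))   [R1 at 1.1.1]

Reduce t₂ = m(a, p(p(m(a, p(p(a)), p(p(a))))), p(k(a, p(b)))):
1. m(a, p(p(m(a, p(p(a)), p(p(a))))), p(k(a, p(b))))  →  m(a, p(p(b)), p(k(a, p(b))))   [R1 at 2.1.1]
2. m(a, p(p(b)), p(k(a, p(b))))  →  p(k(a, p(b)))   [R4 at ε]
3. p(k(a, p(b)))  →  p(p(p(b)))   [R2 at 1]

yes — NF(t₁) = p(p(p(b))), NF(t₂) = p(p(p(b)))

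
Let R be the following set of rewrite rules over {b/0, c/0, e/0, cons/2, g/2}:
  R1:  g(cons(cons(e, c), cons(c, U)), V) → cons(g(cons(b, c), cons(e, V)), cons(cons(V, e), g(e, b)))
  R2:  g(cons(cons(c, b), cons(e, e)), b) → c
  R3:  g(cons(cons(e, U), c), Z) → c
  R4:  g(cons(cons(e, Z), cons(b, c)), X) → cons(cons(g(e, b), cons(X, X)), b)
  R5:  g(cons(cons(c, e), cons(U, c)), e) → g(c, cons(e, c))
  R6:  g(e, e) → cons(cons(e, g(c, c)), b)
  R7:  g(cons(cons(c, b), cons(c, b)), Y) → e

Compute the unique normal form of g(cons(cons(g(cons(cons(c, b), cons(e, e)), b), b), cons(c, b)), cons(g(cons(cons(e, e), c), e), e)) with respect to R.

e

1. g(cons(cons(g(cons(cons(c, b), cons(e, e)), b), b), cons(c, b)), cons(g(cons(cons(e, e), c), e), e))  →  g(cons(cons(c, b), cons(c, b)), cons(g(cons(cons(e, e), c), e), e))   [R2 at 1.1.1]
2. g(cons(cons(c, b), cons(c, b)), cons(g(cons(cons(e, e), c), e), e))  →  e   [R7 at ε]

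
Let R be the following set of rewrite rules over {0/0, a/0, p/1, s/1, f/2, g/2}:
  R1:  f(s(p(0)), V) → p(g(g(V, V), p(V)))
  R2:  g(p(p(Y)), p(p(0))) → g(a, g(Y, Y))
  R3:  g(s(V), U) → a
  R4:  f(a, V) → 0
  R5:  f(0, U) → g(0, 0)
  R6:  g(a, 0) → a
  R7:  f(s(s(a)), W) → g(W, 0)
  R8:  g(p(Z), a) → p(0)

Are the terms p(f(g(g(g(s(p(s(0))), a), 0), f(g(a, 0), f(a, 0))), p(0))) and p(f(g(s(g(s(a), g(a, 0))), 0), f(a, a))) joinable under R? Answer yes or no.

yes — NF(t₁) = p(0), NF(t₂) = p(0)

Reduce t₁ = p(f(g(g(g(s(p(s(0))), a), 0), f(g(a, 0), f(a, 0))), p(0))):
1. p(f(g(g(g(s(p(s(0))), a), 0), f(g(a, 0), f(a, 0))), p(0)))  →  p(f(g(g(a, 0), f(g(a, 0), f(a, 0))), p(0)))   [R3 at 1.1.1.1]
2. p(f(g(g(a, 0), f(g(a, 0), f(a, 0))), p(0)))  →  p(f(g(a, f(g(a, 0), f(a, 0))), p(0)))   [R6 at 1.1.1]
3. p(f(g(a, f(g(a, 0), f(a, 0))), p(0)))  →  p(f(g(a, f(a, f(a, 0))), p(0)))   [R6 at 1.1.2.1]
4. p(f(g(a, f(a, f(a, 0))), p(0)))  →  p(f(g(a, 0), p(0)))   [R4 at 1.1.2]
5. p(f(g(a, 0), p(0)))  →  p(f(a, p(0)))   [R6 at 1.1]
6. p(f(a, p(0)))  →  p(0)   [R4 at 1]

Reduce t₂ = p(f(g(s(g(s(a), g(a, 0))), 0), f(a, a))):
1. p(f(g(s(g(s(a), g(a, 0))), 0), f(a, a)))  →  p(f(a, f(a, a)))   [R3 at 1.1]
2. p(f(a, f(a, a)))  →  p(0)   [R4 at 1]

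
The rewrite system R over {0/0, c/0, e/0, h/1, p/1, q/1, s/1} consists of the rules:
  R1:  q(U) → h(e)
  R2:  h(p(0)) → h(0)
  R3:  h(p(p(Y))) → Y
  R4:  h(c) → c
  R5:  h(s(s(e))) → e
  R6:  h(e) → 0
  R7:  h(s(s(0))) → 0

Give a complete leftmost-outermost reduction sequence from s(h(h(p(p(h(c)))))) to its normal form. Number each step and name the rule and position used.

s(c)

1. s(h(h(p(p(h(c))))))  →  s(h(h(c)))   [R3 at 1.1]
2. s(h(h(c)))  →  s(h(c))   [R4 at 1.1]
3. s(h(c))  →  s(c)   [R4 at 1]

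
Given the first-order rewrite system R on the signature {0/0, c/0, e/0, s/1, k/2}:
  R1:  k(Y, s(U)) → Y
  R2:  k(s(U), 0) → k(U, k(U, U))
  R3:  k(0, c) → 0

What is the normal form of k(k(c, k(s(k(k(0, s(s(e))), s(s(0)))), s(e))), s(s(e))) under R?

1. k(k(c, k(s(k(k(0, s(s(e))), s(s(0)))), s(e))), s(s(e)))  →  k(c, k(s(k(k(0, s(s(e))), s(s(0)))), s(e)))   [R1 at ε]
2. k(c, k(s(k(k(0, s(s(e))), s(s(0)))), s(e)))  →  k(c, s(k(k(0, s(s(e))), s(s(0)))))   [R1 at 2]
3. k(c, s(k(k(0, s(s(e))), s(s(0)))))  →  c   [R1 at ε]

c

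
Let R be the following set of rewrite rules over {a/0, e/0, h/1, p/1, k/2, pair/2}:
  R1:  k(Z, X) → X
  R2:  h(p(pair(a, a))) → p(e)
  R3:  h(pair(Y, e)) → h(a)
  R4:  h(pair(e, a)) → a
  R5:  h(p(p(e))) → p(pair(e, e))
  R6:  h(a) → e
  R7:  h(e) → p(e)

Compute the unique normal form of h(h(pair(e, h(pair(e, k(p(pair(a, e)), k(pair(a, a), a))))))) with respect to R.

e

1. h(h(pair(e, h(pair(e, k(p(pair(a, e)), k(pair(a, a), a)))))))  →  h(h(pair(e, h(pair(e, k(pair(a, a), a))))))   [R1 at 1.1.2.1.2]
2. h(h(pair(e, h(pair(e, k(pair(a, a), a))))))  →  h(h(pair(e, h(pair(e, a)))))   [R1 at 1.1.2.1.2]
3. h(h(pair(e, h(pair(e, a)))))  →  h(h(pair(e, a)))   [R4 at 1.1.2]
4. h(h(pair(e, a)))  →  h(a)   [R4 at 1]
5. h(a)  →  e   [R6 at ε]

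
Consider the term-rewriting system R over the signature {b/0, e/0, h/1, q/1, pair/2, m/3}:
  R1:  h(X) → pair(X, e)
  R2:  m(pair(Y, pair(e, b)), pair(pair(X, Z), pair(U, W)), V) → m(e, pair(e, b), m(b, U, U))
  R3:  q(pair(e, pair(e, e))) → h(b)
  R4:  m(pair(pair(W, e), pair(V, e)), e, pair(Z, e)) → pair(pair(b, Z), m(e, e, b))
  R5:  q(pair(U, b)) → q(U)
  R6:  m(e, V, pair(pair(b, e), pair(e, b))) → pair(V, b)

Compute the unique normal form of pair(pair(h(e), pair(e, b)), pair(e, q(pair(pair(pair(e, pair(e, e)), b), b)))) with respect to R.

1. pair(pair(h(e), pair(e, b)), pair(e, q(pair(pair(pair(e, pair(e, e)), b), b))))  →  pair(pair(pair(e, e), pair(e, b)), pair(e, q(pair(pair(pair(e, pair(e, e)), b), b))))   [R1 at 1.1]
2. pair(pair(pair(e, e), pair(e, b)), pair(e, q(pair(pair(pair(e, pair(e, e)), b), b))))  →  pair(pair(pair(e, e), pair(e, b)), pair(e, q(pair(pair(e, pair(e, e)), b))))   [R5 at 2.2]
3. pair(pair(pair(e, e), pair(e, b)), pair(e, q(pair(pair(e, pair(e, e)), b))))  →  pair(pair(pair(e, e), pair(e, b)), pair(e, q(pair(e, pair(e, e)))))   [R5 at 2.2]
4. pair(pair(pair(e, e), pair(e, b)), pair(e, q(pair(e, pair(e, e)))))  →  pair(pair(pair(e, e), pair(e, b)), pair(e, h(b)))   [R3 at 2.2]
5. pair(pair(pair(e, e), pair(e, b)), pair(e, h(b)))  →  pair(pair(pair(e, e), pair(e, b)), pair(e, pair(b, e)))   [R1 at 2.2]

pair(pair(pair(e, e), pair(e, b)), pair(e, pair(b, e)))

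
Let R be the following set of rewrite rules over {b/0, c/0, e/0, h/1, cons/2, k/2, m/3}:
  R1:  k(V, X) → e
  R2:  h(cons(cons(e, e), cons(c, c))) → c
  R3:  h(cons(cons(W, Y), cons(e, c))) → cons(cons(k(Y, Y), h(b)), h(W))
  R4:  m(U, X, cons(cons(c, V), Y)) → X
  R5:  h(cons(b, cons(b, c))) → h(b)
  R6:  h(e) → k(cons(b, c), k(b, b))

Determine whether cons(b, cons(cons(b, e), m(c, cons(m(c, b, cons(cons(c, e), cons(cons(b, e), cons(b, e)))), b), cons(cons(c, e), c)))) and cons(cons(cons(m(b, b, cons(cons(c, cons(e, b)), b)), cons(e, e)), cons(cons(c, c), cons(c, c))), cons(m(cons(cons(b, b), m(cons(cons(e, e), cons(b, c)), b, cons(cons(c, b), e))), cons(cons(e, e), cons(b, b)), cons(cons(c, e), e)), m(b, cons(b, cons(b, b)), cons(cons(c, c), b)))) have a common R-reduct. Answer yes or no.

Reduce t₁ = cons(b, cons(cons(b, e), m(c, cons(m(c, b, cons(cons(c, e), cons(cons(b, e), cons(b, e)))), b), cons(cons(c, e), c)))):
1. cons(b, cons(cons(b, e), m(c, cons(m(c, b, cons(cons(c, e), cons(cons(b, e), cons(b, e)))), b), cons(cons(c, e), c))))  →  cons(b, cons(cons(b, e), cons(m(c, b, cons(cons(c, e), cons(cons(b, e), cons(b, e)))), b)))   [R4 at 2.2]
2. cons(b, cons(cons(b, e), cons(m(c, b, cons(cons(c, e), cons(cons(b, e), cons(b, e)))), b)))  →  cons(b, cons(cons(b, e), cons(b, b)))   [R4 at 2.2.1]

Reduce t₂ = cons(cons(cons(m(b, b, cons(cons(c, cons(e, b)), b)), cons(e, e)), cons(cons(c, c), cons(c, c))), cons(m(cons(cons(b, b), m(cons(cons(e, e), cons(b, c)), b, cons(cons(c, b), e))), cons(cons(e, e), cons(b, b)), cons(cons(c, e), e)), m(b, cons(b, cons(b, b)), cons(cons(c, c), b)))):
1. cons(cons(cons(m(b, b, cons(cons(c, cons(e, b)), b)), cons(e, e)), cons(cons(c, c), cons(c, c))), cons(m(cons(cons(b, b), m(cons(cons(e, e), cons(b, c)), b, cons(cons(c, b), e))), cons(cons(e, e), cons(b, b)), cons(cons(c, e), e)), m(b, cons(b, cons(b, b)), cons(cons(c, c), b))))  →  cons(cons(cons(b, cons(e, e)), cons(cons(c, c), cons(c, c))), cons(m(cons(cons(b, b), m(cons(cons(e, e), cons(b, c)), b, cons(cons(c, b), e))), cons(cons(e, e), cons(b, b)), cons(cons(c, e), e)), m(b, cons(b, cons(b, b)), cons(cons(c, c), b))))   [R4 at 1.1.1]
2. cons(cons(cons(b, cons(e, e)), cons(cons(c, c), cons(c, c))), cons(m(cons(cons(b, b), m(cons(cons(e, e), cons(b, c)), b, cons(cons(c, b), e))), cons(cons(e, e), cons(b, b)), cons(cons(c, e), e)), m(b, cons(b, cons(b, b)), cons(cons(c, c), b))))  →  cons(cons(cons(b, cons(e, e)), cons(cons(c, c), cons(c, c))), cons(cons(cons(e, e), cons(b, b)), m(b, cons(b, cons(b, b)), cons(cons(c, c), b))))   [R4 at 2.1]
3. cons(cons(cons(b, cons(e, e)), cons(cons(c, c), cons(c, c))), cons(cons(cons(e, e), cons(b, b)), m(b, cons(b, cons(b, b)), cons(cons(c, c), b))))  →  cons(cons(cons(b, cons(e, e)), cons(cons(c, c), cons(c, c))), cons(cons(cons(e, e), cons(b, b)), cons(b, cons(b, b))))   [R4 at 2.2]

no — NF(t₁) = cons(b, cons(cons(b, e), cons(b, b))), NF(t₂) = cons(cons(cons(b, cons(e, e)), cons(cons(c, c), cons(c, c))), cons(cons(cons(e, e), cons(b, b)), cons(b, cons(b, b))))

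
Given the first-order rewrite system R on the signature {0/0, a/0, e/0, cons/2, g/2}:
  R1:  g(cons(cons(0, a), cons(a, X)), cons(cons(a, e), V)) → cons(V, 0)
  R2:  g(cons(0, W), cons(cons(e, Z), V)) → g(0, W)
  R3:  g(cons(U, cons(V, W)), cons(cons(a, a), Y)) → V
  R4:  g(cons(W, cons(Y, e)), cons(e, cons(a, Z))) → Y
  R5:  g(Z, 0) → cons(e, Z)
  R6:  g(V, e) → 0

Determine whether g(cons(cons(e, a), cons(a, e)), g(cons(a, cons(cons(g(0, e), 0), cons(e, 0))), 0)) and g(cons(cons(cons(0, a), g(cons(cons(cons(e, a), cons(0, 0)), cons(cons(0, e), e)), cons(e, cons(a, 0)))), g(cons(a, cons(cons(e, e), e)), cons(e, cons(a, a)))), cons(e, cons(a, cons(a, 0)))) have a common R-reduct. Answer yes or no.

Reduce t₁ = g(cons(cons(e, a), cons(a, e)), g(cons(a, cons(cons(g(0, e), 0), cons(e, 0))), 0)):
1. g(cons(cons(e, a), cons(a, e)), g(cons(a, cons(cons(g(0, e), 0), cons(e, 0))), 0))  →  g(cons(cons(e, a), cons(a, e)), cons(e, cons(a, cons(cons(g(0, e), 0), cons(e, 0)))))   [R5 at 2]
2. g(cons(cons(e, a), cons(a, e)), cons(e, cons(a, cons(cons(g(0, e), 0), cons(e, 0)))))  →  a   [R4 at ε]

Reduce t₂ = g(cons(cons(cons(0, a), g(cons(cons(cons(e, a), cons(0, 0)), cons(cons(0, e), e)), cons(e, cons(a, 0)))), g(cons(a, cons(cons(e, e), e)), cons(e, cons(a, a)))), cons(e, cons(a, cons(a, 0)))):
1. g(cons(cons(cons(0, a), g(cons(cons(cons(e, a), cons(0, 0)), cons(cons(0, e), e)), cons(e, cons(a, 0)))), g(cons(a, cons(cons(e, e), e)), cons(e, cons(a, a)))), cons(e, cons(a, cons(a, 0))))  →  g(cons(cons(cons(0, a), cons(0, e)), g(cons(a, cons(cons(e, e), e)), cons(e, cons(a, a)))), cons(e, cons(a, cons(a, 0))))   [R4 at 1.1.2]
2. g(cons(cons(cons(0, a), cons(0, e)), g(cons(a, cons(cons(e, e), e)), cons(e, cons(a, a)))), cons(e, cons(a, cons(a, 0))))  →  g(cons(cons(cons(0, a), cons(0, e)), cons(e, e)), cons(e, cons(a, cons(a, 0))))   [R4 at 1.2]
3. g(cons(cons(cons(0, a), cons(0, e)), cons(e, e)), cons(e, cons(a, cons(a, 0))))  →  e   [R4 at ε]

no — NF(t₁) = a, NF(t₂) = e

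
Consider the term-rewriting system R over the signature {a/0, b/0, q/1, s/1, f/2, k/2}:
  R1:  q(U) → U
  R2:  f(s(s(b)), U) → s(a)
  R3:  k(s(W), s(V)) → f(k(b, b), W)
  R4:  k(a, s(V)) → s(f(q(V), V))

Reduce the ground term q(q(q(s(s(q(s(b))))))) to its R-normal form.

s(s(s(b)))

1. q(q(q(s(s(q(s(b)))))))  →  q(q(s(s(q(s(b))))))   [R1 at ε]
2. q(q(s(s(q(s(b))))))  →  q(s(s(q(s(b)))))   [R1 at ε]
3. q(s(s(q(s(b)))))  →  s(s(q(s(b))))   [R1 at ε]
4. s(s(q(s(b))))  →  s(s(s(b)))   [R1 at 1.1]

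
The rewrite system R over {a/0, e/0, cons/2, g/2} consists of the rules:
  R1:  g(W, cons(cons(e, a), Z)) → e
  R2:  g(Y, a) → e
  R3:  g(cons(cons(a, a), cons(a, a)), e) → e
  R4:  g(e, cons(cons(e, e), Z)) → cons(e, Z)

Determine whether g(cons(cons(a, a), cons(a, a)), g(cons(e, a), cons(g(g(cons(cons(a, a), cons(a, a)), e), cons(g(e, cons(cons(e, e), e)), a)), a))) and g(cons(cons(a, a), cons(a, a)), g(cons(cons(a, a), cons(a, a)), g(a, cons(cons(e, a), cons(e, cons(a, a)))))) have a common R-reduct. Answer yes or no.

yes — NF(t₁) = e, NF(t₂) = e

Reduce t₁ = g(cons(cons(a, a), cons(a, a)), g(cons(e, a), cons(g(g(cons(cons(a, a), cons(a, a)), e), cons(g(e, cons(cons(e, e), e)), a)), a))):
1. g(cons(cons(a, a), cons(a, a)), g(cons(e, a), cons(g(g(cons(cons(a, a), cons(a, a)), e), cons(g(e, cons(cons(e, e), e)), a)), a)))  →  g(cons(cons(a, a), cons(a, a)), g(cons(e, a), cons(g(e, cons(g(e, cons(cons(e, e), e)), a)), a)))   [R3 at 2.2.1.1]
2. g(cons(cons(a, a), cons(a, a)), g(cons(e, a), cons(g(e, cons(g(e, cons(cons(e, e), e)), a)), a)))  →  g(cons(cons(a, a), cons(a, a)), g(cons(e, a), cons(g(e, cons(cons(e, e), a)), a)))   [R4 at 2.2.1.2.1]
3. g(cons(cons(a, a), cons(a, a)), g(cons(e, a), cons(g(e, cons(cons(e, e), a)), a)))  →  g(cons(cons(a, a), cons(a, a)), g(cons(e, a), cons(cons(e, a), a)))   [R4 at 2.2.1]
4. g(cons(cons(a, a), cons(a, a)), g(cons(e, a), cons(cons(e, a), a)))  →  g(cons(cons(a, a), cons(a, a)), e)   [R1 at 2]
5. g(cons(cons(a, a), cons(a, a)), e)  →  e   [R3 at ε]

Reduce t₂ = g(cons(cons(a, a), cons(a, a)), g(cons(cons(a, a), cons(a, a)), g(a, cons(cons(e, a), cons(e, cons(a, a)))))):
1. g(cons(cons(a, a), cons(a, a)), g(cons(cons(a, a), cons(a, a)), g(a, cons(cons(e, a), cons(e, cons(a, a))))))  →  g(cons(cons(a, a), cons(a, a)), g(cons(cons(a, a), cons(a, a)), e))   [R1 at 2.2]
2. g(cons(cons(a, a), cons(a, a)), g(cons(cons(a, a), cons(a, a)), e))  →  g(cons(cons(a, a), cons(a, a)), e)   [R3 at 2]
3. g(cons(cons(a, a), cons(a, a)), e)  →  e   [R3 at ε]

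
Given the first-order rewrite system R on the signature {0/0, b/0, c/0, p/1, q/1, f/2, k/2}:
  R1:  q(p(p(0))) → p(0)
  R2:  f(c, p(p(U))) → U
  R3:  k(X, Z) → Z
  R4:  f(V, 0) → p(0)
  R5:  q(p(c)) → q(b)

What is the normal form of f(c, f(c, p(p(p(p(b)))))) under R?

1. f(c, f(c, p(p(p(p(b))))))  →  f(c, p(p(b)))   [R2 at 2]
2. f(c, p(p(b)))  →  b   [R2 at ε]

b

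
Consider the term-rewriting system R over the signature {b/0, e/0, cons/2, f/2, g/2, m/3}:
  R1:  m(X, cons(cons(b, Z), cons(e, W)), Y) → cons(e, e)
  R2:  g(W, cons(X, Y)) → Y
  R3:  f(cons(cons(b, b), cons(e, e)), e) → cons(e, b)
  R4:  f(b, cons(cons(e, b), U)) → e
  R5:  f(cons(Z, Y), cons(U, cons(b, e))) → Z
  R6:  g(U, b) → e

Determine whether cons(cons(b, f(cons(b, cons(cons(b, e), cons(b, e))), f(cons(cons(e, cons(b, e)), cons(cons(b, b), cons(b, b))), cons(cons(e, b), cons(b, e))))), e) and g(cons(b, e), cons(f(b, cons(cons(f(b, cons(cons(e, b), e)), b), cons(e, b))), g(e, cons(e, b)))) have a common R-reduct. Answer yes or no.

Reduce t₁ = cons(cons(b, f(cons(b, cons(cons(b, e), cons(b, e))), f(cons(cons(e, cons(b, e)), cons(cons(b, b), cons(b, b))), cons(cons(e, b), cons(b, e))))), e):
1. cons(cons(b, f(cons(b, cons(cons(b, e), cons(b, e))), f(cons(cons(e, cons(b, e)), cons(cons(b, b), cons(b, b))), cons(cons(e, b), cons(b, e))))), e)  →  cons(cons(b, f(cons(b, cons(cons(b, e), cons(b, e))), cons(e, cons(b, e)))), e)   [R5 at 1.2.2]
2. cons(cons(b, f(cons(b, cons(cons(b, e), cons(b, e))), cons(e, cons(b, e)))), e)  →  cons(cons(b, b), e)   [R5 at 1.2]

Reduce t₂ = g(cons(b, e), cons(f(b, cons(cons(f(b, cons(cons(e, b), e)), b), cons(e, b))), g(e, cons(e, b)))):
1. g(cons(b, e), cons(f(b, cons(cons(f(b, cons(cons(e, b), e)), b), cons(e, b))), g(e, cons(e, b))))  →  g(e, cons(e, b))   [R2 at ε]
2. g(e, cons(e, b))  →  b   [R2 at ε]

no — NF(t₁) = cons(cons(b, b), e), NF(t₂) = b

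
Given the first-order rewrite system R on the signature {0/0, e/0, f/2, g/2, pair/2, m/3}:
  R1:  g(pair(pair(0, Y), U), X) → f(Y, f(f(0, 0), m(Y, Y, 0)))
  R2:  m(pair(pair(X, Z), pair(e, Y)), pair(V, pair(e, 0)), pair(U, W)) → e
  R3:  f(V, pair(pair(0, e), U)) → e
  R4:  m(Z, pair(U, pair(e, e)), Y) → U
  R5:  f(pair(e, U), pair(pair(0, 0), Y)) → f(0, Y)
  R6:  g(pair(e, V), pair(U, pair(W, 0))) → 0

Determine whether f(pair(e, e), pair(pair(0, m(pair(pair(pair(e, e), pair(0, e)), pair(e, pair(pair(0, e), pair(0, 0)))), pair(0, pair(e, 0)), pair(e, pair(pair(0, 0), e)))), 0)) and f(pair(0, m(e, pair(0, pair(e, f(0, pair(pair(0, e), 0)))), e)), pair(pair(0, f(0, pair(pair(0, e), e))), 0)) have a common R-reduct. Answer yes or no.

Reduce t₁ = f(pair(e, e), pair(pair(0, m(pair(pair(pair(e, e), pair(0, e)), pair(e, pair(pair(0, e), pair(0, 0)))), pair(0, pair(e, 0)), pair(e, pair(pair(0, 0), e)))), 0)):
1. f(pair(e, e), pair(pair(0, m(pair(pair(pair(e, e), pair(0, e)), pair(e, pair(pair(0, e), pair(0, 0)))), pair(0, pair(e, 0)), pair(e, pair(pair(0, 0), e)))), 0))  →  f(pair(e, e), pair(pair(0, e), 0))   [R2 at 2.1.2]
2. f(pair(e, e), pair(pair(0, e), 0))  →  e   [R3 at ε]

Reduce t₂ = f(pair(0, m(e, pair(0, pair(e, f(0, pair(pair(0, e), 0)))), e)), pair(pair(0, f(0, pair(pair(0, e), e))), 0)):
1. f(pair(0, m(e, pair(0, pair(e, f(0, pair(pair(0, e), 0)))), e)), pair(pair(0, f(0, pair(pair(0, e), e))), 0))  →  f(pair(0, m(e, pair(0, pair(e, e)), e)), pair(pair(0, f(0, pair(pair(0, e), e))), 0))   [R3 at 1.2.2.2.2]
2. f(pair(0, m(e, pair(0, pair(e, e)), e)), pair(pair(0, f(0, pair(pair(0, e), e))), 0))  →  f(pair(0, 0), pair(pair(0, f(0, pair(pair(0, e), e))), 0))   [R4 at 1.2]
3. f(pair(0, 0), pair(pair(0, f(0, pair(pair(0, e), e))), 0))  →  f(pair(0, 0), pair(pair(0, e), 0))   [R3 at 2.1.2]
4. f(pair(0, 0), pair(pair(0, e), 0))  →  e   [R3 at ε]

yes — NF(t₁) = e, NF(t₂) = e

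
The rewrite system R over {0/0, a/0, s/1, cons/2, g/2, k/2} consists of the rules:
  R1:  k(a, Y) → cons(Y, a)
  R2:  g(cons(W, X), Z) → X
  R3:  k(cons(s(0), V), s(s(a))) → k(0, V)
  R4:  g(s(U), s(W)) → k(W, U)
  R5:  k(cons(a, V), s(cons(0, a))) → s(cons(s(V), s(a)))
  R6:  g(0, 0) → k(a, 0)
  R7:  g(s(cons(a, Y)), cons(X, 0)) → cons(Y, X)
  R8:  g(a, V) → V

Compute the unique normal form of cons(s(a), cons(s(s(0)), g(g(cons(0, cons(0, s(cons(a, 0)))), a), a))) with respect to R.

1. cons(s(a), cons(s(s(0)), g(g(cons(0, cons(0, s(cons(a, 0)))), a), a)))  →  cons(s(a), cons(s(s(0)), g(cons(0, s(cons(a, 0))), a)))   [R2 at 2.2.1]
2. cons(s(a), cons(s(s(0)), g(cons(0, s(cons(a, 0))), a)))  →  cons(s(a), cons(s(s(0)), s(cons(a, 0))))   [R2 at 2.2]

cons(s(a), cons(s(s(0)), s(cons(a, 0))))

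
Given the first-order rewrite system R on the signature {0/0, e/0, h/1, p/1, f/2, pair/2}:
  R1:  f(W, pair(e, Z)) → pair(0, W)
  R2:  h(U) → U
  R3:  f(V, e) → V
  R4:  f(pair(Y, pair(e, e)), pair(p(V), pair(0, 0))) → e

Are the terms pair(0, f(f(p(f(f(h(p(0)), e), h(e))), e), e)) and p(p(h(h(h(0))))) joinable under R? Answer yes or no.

Reduce t₁ = pair(0, f(f(p(f(f(h(p(0)), e), h(e))), e), e)):
1. pair(0, f(f(p(f(f(h(p(0)), e), h(e))), e), e))  →  pair(0, f(p(f(f(h(p(0)), e), h(e))), e))   [R3 at 2]
2. pair(0, f(p(f(f(h(p(0)), e), h(e))), e))  →  pair(0, p(f(f(h(p(0)), e), h(e))))   [R3 at 2]
3. pair(0, p(f(f(h(p(0)), e), h(e))))  →  pair(0, p(f(h(p(0)), h(e))))   [R3 at 2.1.1]
4. pair(0, p(f(h(p(0)), h(e))))  →  pair(0, p(f(p(0), h(e))))   [R2 at 2.1.1]
5. pair(0, p(f(p(0), h(e))))  →  pair(0, p(f(p(0), e)))   [R2 at 2.1.2]
6. pair(0, p(f(p(0), e)))  →  pair(0, p(p(0)))   [R3 at 2.1]

Reduce t₂ = p(p(h(h(h(0))))):
1. p(p(h(h(h(0)))))  →  p(p(h(h(0))))   [R2 at 1.1]
2. p(p(h(h(0))))  →  p(p(h(0)))   [R2 at 1.1]
3. p(p(h(0)))  →  p(p(0))   [R2 at 1.1]

no — NF(t₁) = pair(0, p(p(0))), NF(t₂) = p(p(0))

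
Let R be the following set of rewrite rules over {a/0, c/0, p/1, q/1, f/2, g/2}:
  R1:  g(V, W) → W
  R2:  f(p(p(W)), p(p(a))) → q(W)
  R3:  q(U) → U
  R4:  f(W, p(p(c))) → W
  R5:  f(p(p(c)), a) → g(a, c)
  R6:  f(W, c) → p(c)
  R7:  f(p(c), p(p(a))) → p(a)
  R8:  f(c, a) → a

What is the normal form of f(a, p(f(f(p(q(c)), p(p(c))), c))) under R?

a

1. f(a, p(f(f(p(q(c)), p(p(c))), c)))  →  f(a, p(p(c)))   [R6 at 2.1]
2. f(a, p(p(c)))  →  a   [R4 at ε]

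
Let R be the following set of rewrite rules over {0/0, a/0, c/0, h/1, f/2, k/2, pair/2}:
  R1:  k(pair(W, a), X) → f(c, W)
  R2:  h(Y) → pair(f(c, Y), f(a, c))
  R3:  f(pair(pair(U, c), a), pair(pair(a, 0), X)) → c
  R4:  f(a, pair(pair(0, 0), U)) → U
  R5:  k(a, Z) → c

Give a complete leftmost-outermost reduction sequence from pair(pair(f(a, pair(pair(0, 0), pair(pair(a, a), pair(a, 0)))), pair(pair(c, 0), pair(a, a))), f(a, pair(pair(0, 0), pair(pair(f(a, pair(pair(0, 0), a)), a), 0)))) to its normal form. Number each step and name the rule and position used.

pair(pair(pair(pair(a, a), pair(a, 0)), pair(pair(c, 0), pair(a, a))), pair(pair(a, a), 0))

1. pair(pair(f(a, pair(pair(0, 0), pair(pair(a, a), pair(a, 0)))), pair(pair(c, 0), pair(a, a))), f(a, pair(pair(0, 0), pair(pair(f(a, pair(pair(0, 0), a)), a), 0))))  →  pair(pair(pair(pair(a, a), pair(a, 0)), pair(pair(c, 0), pair(a, a))), f(a, pair(pair(0, 0), pair(pair(f(a, pair(pair(0, 0), a)), a), 0))))   [R4 at 1.1]
2. pair(pair(pair(pair(a, a), pair(a, 0)), pair(pair(c, 0), pair(a, a))), f(a, pair(pair(0, 0), pair(pair(f(a, pair(pair(0, 0), a)), a), 0))))  →  pair(pair(pair(pair(a, a), pair(a, 0)), pair(pair(c, 0), pair(a, a))), pair(pair(f(a, pair(pair(0, 0), a)), a), 0))   [R4 at 2]
3. pair(pair(pair(pair(a, a), pair(a, 0)), pair(pair(c, 0), pair(a, a))), pair(pair(f(a, pair(pair(0, 0), a)), a), 0))  →  pair(pair(pair(pair(a, a), pair(a, 0)), pair(pair(c, 0), pair(a, a))), pair(pair(a, a), 0))   [R4 at 2.1.1]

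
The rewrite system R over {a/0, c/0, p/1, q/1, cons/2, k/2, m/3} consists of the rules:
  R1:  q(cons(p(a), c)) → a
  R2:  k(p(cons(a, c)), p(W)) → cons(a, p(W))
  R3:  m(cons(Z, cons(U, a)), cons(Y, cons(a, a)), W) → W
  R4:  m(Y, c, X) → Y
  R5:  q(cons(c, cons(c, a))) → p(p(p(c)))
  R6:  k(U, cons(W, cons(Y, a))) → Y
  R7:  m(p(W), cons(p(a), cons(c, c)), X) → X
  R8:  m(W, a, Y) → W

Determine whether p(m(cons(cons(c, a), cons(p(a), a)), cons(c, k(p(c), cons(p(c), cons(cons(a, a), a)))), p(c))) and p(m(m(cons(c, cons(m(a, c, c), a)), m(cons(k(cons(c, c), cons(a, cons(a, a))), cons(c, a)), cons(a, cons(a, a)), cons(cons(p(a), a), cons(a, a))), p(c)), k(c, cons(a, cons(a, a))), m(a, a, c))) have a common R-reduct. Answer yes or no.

yes — NF(t₁) = p(p(c)), NF(t₂) = p(p(c))

Reduce t₁ = p(m(cons(cons(c, a), cons(p(a), a)), cons(c, k(p(c), cons(p(c), cons(cons(a, a), a)))), p(c))):
1. p(m(cons(cons(c, a), cons(p(a), a)), cons(c, k(p(c), cons(p(c), cons(cons(a, a), a)))), p(c)))  →  p(m(cons(cons(c, a), cons(p(a), a)), cons(c, cons(a, a)), p(c)))   [R6 at 1.2.2]
2. p(m(cons(cons(c, a), cons(p(a), a)), cons(c, cons(a, a)), p(c)))  →  p(p(c))   [R3 at 1]

Reduce t₂ = p(m(m(cons(c, cons(m(a, c, c), a)), m(cons(k(cons(c, c), cons(a, cons(a, a))), cons(c, a)), cons(a, cons(a, a)), cons(cons(p(a), a), cons(a, a))), p(c)), k(c, cons(a, cons(a, a))), m(a, a, c))):
1. p(m(m(cons(c, cons(m(a, c, c), a)), m(cons(k(cons(c, c), cons(a, cons(a, a))), cons(c, a)), cons(a, cons(a, a)), cons(cons(p(a), a), cons(a, a))), p(c)), k(c, cons(a, cons(a, a))), m(a, a, c)))  →  p(m(m(cons(c, cons(a, a)), m(cons(k(cons(c, c), cons(a, cons(a, a))), cons(c, a)), cons(a, cons(a, a)), cons(cons(p(a), a), cons(a, a))), p(c)), k(c, cons(a, cons(a, a))), m(a, a, c)))   [R4 at 1.1.1.2.1]
2. p(m(m(cons(c, cons(a, a)), m(cons(k(cons(c, c), cons(a, cons(a, a))), cons(c, a)), cons(a, cons(a, a)), cons(cons(p(a), a), cons(a, a))), p(c)), k(c, cons(a, cons(a, a))), m(a, a, c)))  →  p(m(m(cons(c, cons(a, a)), cons(cons(p(a), a), cons(a, a)), p(c)), k(c, cons(a, cons(a, a))), m(a, a, c)))   [R3 at 1.1.2]
3. p(m(m(cons(c, cons(a, a)), cons(cons(p(a), a), cons(a, a)), p(c)), k(c, cons(a, cons(a, a))), m(a, a, c)))  →  p(m(p(c), k(c, cons(a, cons(a, a))), m(a, a, c)))   [R3 at 1.1]
4. p(m(p(c), k(c, cons(a, cons(a, a))), m(a, a, c)))  →  p(m(p(c), a, m(a, a, c)))   [R6 at 1.2]
5. p(m(p(c), a, m(a, a, c)))  →  p(p(c))   [R8 at 1]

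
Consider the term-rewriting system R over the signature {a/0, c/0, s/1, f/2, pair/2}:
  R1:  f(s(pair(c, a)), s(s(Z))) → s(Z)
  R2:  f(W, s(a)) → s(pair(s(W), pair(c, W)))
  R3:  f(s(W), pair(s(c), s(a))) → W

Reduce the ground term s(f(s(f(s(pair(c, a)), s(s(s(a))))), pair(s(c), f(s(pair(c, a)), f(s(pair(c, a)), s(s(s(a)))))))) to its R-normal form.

s(s(s(a)))

1. s(f(s(f(s(pair(c, a)), s(s(s(a))))), pair(s(c), f(s(pair(c, a)), f(s(pair(c, a)), s(s(s(a))))))))  →  s(f(s(s(s(a))), pair(s(c), f(s(pair(c, a)), f(s(pair(c, a)), s(s(s(a))))))))   [R1 at 1.1.1]
2. s(f(s(s(s(a))), pair(s(c), f(s(pair(c, a)), f(s(pair(c, a)), s(s(s(a))))))))  →  s(f(s(s(s(a))), pair(s(c), f(s(pair(c, a)), s(s(a))))))   [R1 at 1.2.2.2]
3. s(f(s(s(s(a))), pair(s(c), f(s(pair(c, a)), s(s(a))))))  →  s(f(s(s(s(a))), pair(s(c), s(a))))   [R1 at 1.2.2]
4. s(f(s(s(s(a))), pair(s(c), s(a))))  →  s(s(s(a)))   [R3 at 1]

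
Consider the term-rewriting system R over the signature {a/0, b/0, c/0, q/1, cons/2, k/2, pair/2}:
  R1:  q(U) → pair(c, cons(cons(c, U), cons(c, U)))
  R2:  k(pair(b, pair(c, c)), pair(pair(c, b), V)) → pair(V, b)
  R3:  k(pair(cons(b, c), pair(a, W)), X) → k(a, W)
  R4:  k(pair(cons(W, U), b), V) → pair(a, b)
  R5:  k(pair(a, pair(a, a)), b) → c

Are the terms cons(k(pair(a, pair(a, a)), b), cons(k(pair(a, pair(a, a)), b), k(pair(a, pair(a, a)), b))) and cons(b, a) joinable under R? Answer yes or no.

no — NF(t₁) = cons(c, cons(c, c)), NF(t₂) = cons(b, a)

Reduce t₁ = cons(k(pair(a, pair(a, a)), b), cons(k(pair(a, pair(a, a)), b), k(pair(a, pair(a, a)), b))):
1. cons(k(pair(a, pair(a, a)), b), cons(k(pair(a, pair(a, a)), b), k(pair(a, pair(a, a)), b)))  →  cons(c, cons(k(pair(a, pair(a, a)), b), k(pair(a, pair(a, a)), b)))   [R5 at 1]
2. cons(c, cons(k(pair(a, pair(a, a)), b), k(pair(a, pair(a, a)), b)))  →  cons(c, cons(c, k(pair(a, pair(a, a)), b)))   [R5 at 2.1]
3. cons(c, cons(c, k(pair(a, pair(a, a)), b)))  →  cons(c, cons(c, c))   [R5 at 2.2]

Reduce t₂ = cons(b, a):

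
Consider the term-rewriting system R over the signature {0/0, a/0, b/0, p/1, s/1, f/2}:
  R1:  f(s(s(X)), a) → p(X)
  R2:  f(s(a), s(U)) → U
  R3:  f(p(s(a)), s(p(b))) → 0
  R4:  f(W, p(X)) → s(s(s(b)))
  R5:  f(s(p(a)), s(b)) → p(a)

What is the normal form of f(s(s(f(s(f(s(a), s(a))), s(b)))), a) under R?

p(b)

1. f(s(s(f(s(f(s(a), s(a))), s(b)))), a)  →  p(f(s(f(s(a), s(a))), s(b)))   [R1 at ε]
2. p(f(s(f(s(a), s(a))), s(b)))  →  p(f(s(a), s(b)))   [R2 at 1.1.1]
3. p(f(s(a), s(b)))  →  p(b)   [R2 at 1]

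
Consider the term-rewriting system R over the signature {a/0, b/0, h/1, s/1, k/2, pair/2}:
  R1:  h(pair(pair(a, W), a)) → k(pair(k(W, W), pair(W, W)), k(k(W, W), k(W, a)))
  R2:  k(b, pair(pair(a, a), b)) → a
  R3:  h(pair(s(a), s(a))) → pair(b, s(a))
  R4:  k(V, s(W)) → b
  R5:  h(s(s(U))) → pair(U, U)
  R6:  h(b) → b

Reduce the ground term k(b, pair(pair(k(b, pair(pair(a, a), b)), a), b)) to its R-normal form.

1. k(b, pair(pair(k(b, pair(pair(a, a), b)), a), b))  →  k(b, pair(pair(a, a), b))   [R2 at 2.1.1]
2. k(b, pair(pair(a, a), b))  →  a   [R2 at ε]

a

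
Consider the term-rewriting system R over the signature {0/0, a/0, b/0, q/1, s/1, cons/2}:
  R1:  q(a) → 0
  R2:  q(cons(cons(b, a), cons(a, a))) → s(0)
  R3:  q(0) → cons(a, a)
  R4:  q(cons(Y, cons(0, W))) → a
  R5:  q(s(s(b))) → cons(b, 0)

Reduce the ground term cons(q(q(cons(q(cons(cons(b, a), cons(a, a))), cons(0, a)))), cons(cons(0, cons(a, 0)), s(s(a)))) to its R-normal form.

cons(0, cons(cons(0, cons(a, 0)), s(s(a))))

1. cons(q(q(cons(q(cons(cons(b, a), cons(a, a))), cons(0, a)))), cons(cons(0, cons(a, 0)), s(s(a))))  →  cons(q(a), cons(cons(0, cons(a, 0)), s(s(a))))   [R4 at 1.1]
2. cons(q(a), cons(cons(0, cons(a, 0)), s(s(a))))  →  cons(0, cons(cons(0, cons(a, 0)), s(s(a))))   [R1 at 1]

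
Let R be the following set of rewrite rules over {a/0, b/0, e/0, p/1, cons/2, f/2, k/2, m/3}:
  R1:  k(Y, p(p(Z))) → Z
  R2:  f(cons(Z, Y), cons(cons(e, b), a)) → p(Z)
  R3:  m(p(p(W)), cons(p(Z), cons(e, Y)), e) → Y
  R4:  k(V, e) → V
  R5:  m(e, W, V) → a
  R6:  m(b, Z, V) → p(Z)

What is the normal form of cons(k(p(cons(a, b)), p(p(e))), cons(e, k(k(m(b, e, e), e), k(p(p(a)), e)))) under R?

1. cons(k(p(cons(a, b)), p(p(e))), cons(e, k(k(m(b, e, e), e), k(p(p(a)), e))))  →  cons(e, cons(e, k(k(m(b, e, e), e), k(p(p(a)), e))))   [R1 at 1]
2. cons(e, cons(e, k(k(m(b, e, e), e), k(p(p(a)), e))))  →  cons(e, cons(e, k(m(b, e, e), k(p(p(a)), e))))   [R4 at 2.2.1]
3. cons(e, cons(e, k(m(b, e, e), k(p(p(a)), e))))  →  cons(e, cons(e, k(p(e), k(p(p(a)), e))))   [R6 at 2.2.1]
4. cons(e, cons(e, k(p(e), k(p(p(a)), e))))  →  cons(e, cons(e, k(p(e), p(p(a)))))   [R4 at 2.2.2]
5. cons(e, cons(e, k(p(e), p(p(a)))))  →  cons(e, cons(e, a))   [R1 at 2.2]

cons(e, cons(e, a))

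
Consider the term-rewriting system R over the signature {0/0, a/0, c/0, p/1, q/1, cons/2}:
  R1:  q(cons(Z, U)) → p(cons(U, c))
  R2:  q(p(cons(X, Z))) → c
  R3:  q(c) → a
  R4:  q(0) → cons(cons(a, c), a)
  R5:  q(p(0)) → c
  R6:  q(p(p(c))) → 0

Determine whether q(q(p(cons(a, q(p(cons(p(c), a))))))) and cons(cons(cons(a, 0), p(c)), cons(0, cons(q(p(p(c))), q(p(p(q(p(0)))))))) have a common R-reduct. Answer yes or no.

Reduce t₁ = q(q(p(cons(a, q(p(cons(p(c), a))))))):
1. q(q(p(cons(a, q(p(cons(p(c), a)))))))  →  q(c)   [R2 at 1]
2. q(c)  →  a   [R3 at ε]

Reduce t₂ = cons(cons(cons(a, 0), p(c)), cons(0, cons(q(p(p(c))), q(p(p(q(p(0)))))))):
1. cons(cons(cons(a, 0), p(c)), cons(0, cons(q(p(p(c))), q(p(p(q(p(0))))))))  →  cons(cons(cons(a, 0), p(c)), cons(0, cons(0, q(p(p(q(p(0))))))))   [R6 at 2.2.1]
2. cons(cons(cons(a, 0), p(c)), cons(0, cons(0, q(p(p(q(p(0))))))))  →  cons(cons(cons(a, 0), p(c)), cons(0, cons(0, q(p(p(c))))))   [R5 at 2.2.2.1.1.1]
3. cons(cons(cons(a, 0), p(c)), cons(0, cons(0, q(p(p(c))))))  →  cons(cons(cons(a, 0), p(c)), cons(0, cons(0, 0)))   [R6 at 2.2.2]

no — NF(t₁) = a, NF(t₂) = cons(cons(cons(a, 0), p(c)), cons(0, cons(0, 0)))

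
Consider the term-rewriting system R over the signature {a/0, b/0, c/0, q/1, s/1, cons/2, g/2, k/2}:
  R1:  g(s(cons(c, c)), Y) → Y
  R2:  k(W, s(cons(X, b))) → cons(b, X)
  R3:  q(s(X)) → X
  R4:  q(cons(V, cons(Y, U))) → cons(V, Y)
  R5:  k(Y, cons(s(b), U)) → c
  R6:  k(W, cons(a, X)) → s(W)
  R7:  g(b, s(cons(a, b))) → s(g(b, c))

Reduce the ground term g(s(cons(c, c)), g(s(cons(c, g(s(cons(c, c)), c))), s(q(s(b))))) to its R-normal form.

s(b)

1. g(s(cons(c, c)), g(s(cons(c, g(s(cons(c, c)), c))), s(q(s(b)))))  →  g(s(cons(c, g(s(cons(c, c)), c))), s(q(s(b))))   [R1 at ε]
2. g(s(cons(c, g(s(cons(c, c)), c))), s(q(s(b))))  →  g(s(cons(c, c)), s(q(s(b))))   [R1 at 1.1.2]
3. g(s(cons(c, c)), s(q(s(b))))  →  s(q(s(b)))   [R1 at ε]
4. s(q(s(b)))  →  s(b)   [R3 at 1]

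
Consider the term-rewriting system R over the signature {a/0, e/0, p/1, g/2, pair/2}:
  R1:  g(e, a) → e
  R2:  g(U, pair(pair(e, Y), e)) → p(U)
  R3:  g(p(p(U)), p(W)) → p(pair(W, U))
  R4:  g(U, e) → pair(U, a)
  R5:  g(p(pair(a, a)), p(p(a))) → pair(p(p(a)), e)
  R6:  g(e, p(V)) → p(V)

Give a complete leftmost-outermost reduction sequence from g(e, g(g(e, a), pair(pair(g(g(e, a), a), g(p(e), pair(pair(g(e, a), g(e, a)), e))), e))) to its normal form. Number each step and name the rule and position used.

p(e)

1. g(e, g(g(e, a), pair(pair(g(g(e, a), a), g(p(e), pair(pair(g(e, a), g(e, a)), e))), e)))  →  g(e, g(e, pair(pair(g(g(e, a), a), g(p(e), pair(pair(g(e, a), g(e, a)), e))), e)))   [R1 at 2.1]
2. g(e, g(e, pair(pair(g(g(e, a), a), g(p(e), pair(pair(g(e, a), g(e, a)), e))), e)))  →  g(e, g(e, pair(pair(g(e, a), g(p(e), pair(pair(g(e, a), g(e, a)), e))), e)))   [R1 at 2.2.1.1.1]
3. g(e, g(e, pair(pair(g(e, a), g(p(e), pair(pair(g(e, a), g(e, a)), e))), e)))  →  g(e, g(e, pair(pair(e, g(p(e), pair(pair(g(e, a), g(e, a)), e))), e)))   [R1 at 2.2.1.1]
4. g(e, g(e, pair(pair(e, g(p(e), pair(pair(g(e, a), g(e, a)), e))), e)))  →  g(e, p(e))   [R2 at 2]
5. g(e, p(e))  →  p(e)   [R6 at ε]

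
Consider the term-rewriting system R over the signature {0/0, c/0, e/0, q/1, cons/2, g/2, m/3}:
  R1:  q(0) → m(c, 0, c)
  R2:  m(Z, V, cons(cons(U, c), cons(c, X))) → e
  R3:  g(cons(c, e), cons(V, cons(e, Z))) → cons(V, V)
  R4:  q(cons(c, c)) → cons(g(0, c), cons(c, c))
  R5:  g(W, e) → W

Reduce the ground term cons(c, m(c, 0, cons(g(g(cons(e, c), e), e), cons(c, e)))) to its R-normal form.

cons(c, e)

1. cons(c, m(c, 0, cons(g(g(cons(e, c), e), e), cons(c, e))))  →  cons(c, m(c, 0, cons(g(cons(e, c), e), cons(c, e))))   [R5 at 2.3.1]
2. cons(c, m(c, 0, cons(g(cons(e, c), e), cons(c, e))))  →  cons(c, m(c, 0, cons(cons(e, c), cons(c, e))))   [R5 at 2.3.1]
3. cons(c, m(c, 0, cons(cons(e, c), cons(c, e))))  →  cons(c, e)   [R2 at 2]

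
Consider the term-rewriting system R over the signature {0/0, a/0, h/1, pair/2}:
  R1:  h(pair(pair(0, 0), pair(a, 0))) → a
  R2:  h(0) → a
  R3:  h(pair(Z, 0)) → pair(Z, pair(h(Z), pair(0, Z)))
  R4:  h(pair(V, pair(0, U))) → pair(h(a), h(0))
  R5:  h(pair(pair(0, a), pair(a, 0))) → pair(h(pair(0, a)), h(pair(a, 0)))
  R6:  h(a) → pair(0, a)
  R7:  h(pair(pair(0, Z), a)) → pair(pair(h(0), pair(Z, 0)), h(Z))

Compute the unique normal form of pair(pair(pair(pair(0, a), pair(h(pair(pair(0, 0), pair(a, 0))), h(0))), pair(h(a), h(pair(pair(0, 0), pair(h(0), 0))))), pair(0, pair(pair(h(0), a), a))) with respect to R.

1. pair(pair(pair(pair(0, a), pair(h(pair(pair(0, 0), pair(a, 0))), h(0))), pair(h(a), h(pair(pair(0, 0), pair(h(0), 0))))), pair(0, pair(pair(h(0), a), a)))  →  pair(pair(pair(pair(0, a), pair(a, h(0))), pair(h(a), h(pair(pair(0, 0), pair(h(0), 0))))), pair(0, pair(pair(h(0), a), a)))   [R1 at 1.1.2.1]
2. pair(pair(pair(pair(0, a), pair(a, h(0))), pair(h(a), h(pair(pair(0, 0), pair(h(0), 0))))), pair(0, pair(pair(h(0), a), a)))  →  pair(pair(pair(pair(0, a), pair(a, a)), pair(h(a), h(pair(pair(0, 0), pair(h(0), 0))))), pair(0, pair(pair(h(0), a), a)))   [R2 at 1.1.2.2]
3. pair(pair(pair(pair(0, a), pair(a, a)), pair(h(a), h(pair(pair(0, 0), pair(h(0), 0))))), pair(0, pair(pair(h(0), a), a)))  →  pair(pair(pair(pair(0, a), pair(a, a)), pair(pair(0, a), h(pair(pair(0, 0), pair(h(0), 0))))), pair(0, pair(pair(h(0), a), a)))   [R6 at 1.2.1]
4. pair(pair(pair(pair(0, a), pair(a, a)), pair(pair(0, a), h(pair(pair(0, 0), pair(h(0), 0))))), pair(0, pair(pair(h(0), a), a)))  →  pair(pair(pair(pair(0, a), pair(a, a)), pair(pair(0, a), h(pair(pair(0, 0), pair(a, 0))))), pair(0, pair(pair(h(0), a), a)))   [R2 at 1.2.2.1.2.1]
5. pair(pair(pair(pair(0, a), pair(a, a)), pair(pair(0, a), h(pair(pair(0, 0), pair(a, 0))))), pair(0, pair(pair(h(0), a), a)))  →  pair(pair(pair(pair(0, a), pair(a, a)), pair(pair(0, a), a)), pair(0, pair(pair(h(0), a), a)))   [R1 at 1.2.2]
6. pair(pair(pair(pair(0, a), pair(a, a)), pair(pair(0, a), a)), pair(0, pair(pair(h(0), a), a)))  →  pair(pair(pair(pair(0, a), pair(a, a)), pair(pair(0, a), a)), pair(0, pair(pair(a, a), a)))   [R2 at 2.2.1.1]

pair(pair(pair(pair(0, a), pair(a, a)), pair(pair(0, a), a)), pair(0, pair(pair(a, a), a)))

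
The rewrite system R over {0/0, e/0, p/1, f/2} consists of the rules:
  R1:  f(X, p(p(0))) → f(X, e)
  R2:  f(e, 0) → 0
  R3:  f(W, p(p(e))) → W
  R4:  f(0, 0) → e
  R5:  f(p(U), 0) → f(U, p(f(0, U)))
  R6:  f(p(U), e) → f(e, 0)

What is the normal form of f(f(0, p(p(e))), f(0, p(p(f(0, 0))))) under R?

e

1. f(f(0, p(p(e))), f(0, p(p(f(0, 0)))))  →  f(0, f(0, p(p(f(0, 0)))))   [R3 at 1]
2. f(0, f(0, p(p(f(0, 0)))))  →  f(0, f(0, p(p(e))))   [R4 at 2.2.1.1]
3. f(0, f(0, p(p(e))))  →  f(0, 0)   [R3 at 2]
4. f(0, 0)  →  e   [R4 at ε]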